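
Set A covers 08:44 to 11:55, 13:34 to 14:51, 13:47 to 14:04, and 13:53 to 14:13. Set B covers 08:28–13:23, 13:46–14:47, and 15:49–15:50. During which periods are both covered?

08:44-11:55, 13:46-14:47

A, merged: 08:44-11:55, 13:34-14:51.
08:44-11:55 meets the second set on 08:44-11:55.
13:34-14:51 meets the second set on 13:46-14:47.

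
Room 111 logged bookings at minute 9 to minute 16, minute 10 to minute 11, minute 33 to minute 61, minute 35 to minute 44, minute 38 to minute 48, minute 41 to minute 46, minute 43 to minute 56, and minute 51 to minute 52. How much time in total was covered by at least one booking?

35 minutes

Merged: minute 9 to minute 16, minute 33 to minute 61.
Lengths: 7 minutes + 28 minutes = 35 minutes.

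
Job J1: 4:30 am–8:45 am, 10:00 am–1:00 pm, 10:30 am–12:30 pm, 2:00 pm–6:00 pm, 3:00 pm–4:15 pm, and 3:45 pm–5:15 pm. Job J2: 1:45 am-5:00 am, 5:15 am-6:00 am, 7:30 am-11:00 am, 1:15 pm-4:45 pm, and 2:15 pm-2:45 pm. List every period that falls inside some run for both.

4:30 am-5:00 am, 5:15 am-6:00 am, 7:30 am-8:45 am, 10:00 am-11:00 am, 2:00 pm-4:45 pm

Merge the first list: 4:30 am-8:45 am, 10:00 am-1:00 pm, 2:00 pm-6:00 pm.
Merge the second list: 1:45 am-5:00 am, 5:15 am-6:00 am, 7:30 am-11:00 am, 1:15 pm-4:45 pm.
4:30 am-8:45 am ∩ B → 4:30 am-5:00 am, 5:15 am-6:00 am, 7:30 am-8:45 am.
10:00 am-1:00 pm ∩ B → 10:00 am-11:00 am.
2:00 pm-6:00 pm ∩ B → 2:00 pm-4:45 pm.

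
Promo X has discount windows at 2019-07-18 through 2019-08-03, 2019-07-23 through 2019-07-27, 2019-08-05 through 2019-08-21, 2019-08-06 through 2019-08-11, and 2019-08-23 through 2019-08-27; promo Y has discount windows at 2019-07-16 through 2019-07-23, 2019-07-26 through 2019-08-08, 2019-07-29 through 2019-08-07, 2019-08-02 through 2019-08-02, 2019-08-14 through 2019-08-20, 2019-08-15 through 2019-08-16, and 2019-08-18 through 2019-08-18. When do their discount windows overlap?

2019-07-18 through 2019-07-23, 2019-07-26 through 2019-08-03, 2019-08-05 through 2019-08-08, 2019-08-14 through 2019-08-20

A, merged: 2019-07-18 through 2019-08-03, 2019-08-05 through 2019-08-21, 2019-08-23 through 2019-08-27.
B, merged: 2019-07-16 through 2019-07-23, 2019-07-26 through 2019-08-08, 2019-08-14 through 2019-08-20.
2019-07-18 through 2019-08-03 ∩ B → 2019-07-18 through 2019-07-23, 2019-07-26 through 2019-08-03.
2019-08-05 through 2019-08-21 ∩ B → 2019-08-05 through 2019-08-08, 2019-08-14 through 2019-08-20.
2019-08-23 through 2019-08-27 meets no B interval.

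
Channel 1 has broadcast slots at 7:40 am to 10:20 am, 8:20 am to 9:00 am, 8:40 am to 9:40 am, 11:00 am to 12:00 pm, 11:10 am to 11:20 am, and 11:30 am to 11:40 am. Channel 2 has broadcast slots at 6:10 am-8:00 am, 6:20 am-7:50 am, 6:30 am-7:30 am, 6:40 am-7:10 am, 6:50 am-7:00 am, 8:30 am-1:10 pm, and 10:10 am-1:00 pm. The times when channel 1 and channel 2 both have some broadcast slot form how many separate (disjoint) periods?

Merge the first list: 7:40 am–10:20 am, 11:00 am–12:00 pm.
Merge the second list: 6:10 am–8:00 am, 8:30 am–1:10 pm.
A ∩ B = 7:40 am–8:00 am, 8:30 am–10:20 am, 11:00 am–12:00 pm.
That is 3 disjoint pieces.

3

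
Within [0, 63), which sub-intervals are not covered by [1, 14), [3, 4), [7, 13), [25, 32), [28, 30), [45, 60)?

After merging, the occupied span is [1, 14), [25, 32), [45, 60).
Uncovered inside [0, 63): [0, 1), [14, 25), [32, 45), [60, 63).

[0, 1) ∪ [14, 25) ∪ [32, 45) ∪ [60, 63)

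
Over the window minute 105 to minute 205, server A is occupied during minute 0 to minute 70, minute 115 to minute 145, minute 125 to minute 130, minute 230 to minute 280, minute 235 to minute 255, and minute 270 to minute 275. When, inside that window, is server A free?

The merged coverage is minute 0 to minute 70, minute 115 to minute 145, minute 230 to minute 280.
Uncovered inside minute 105 to minute 205: minute 105 to minute 115, minute 145 to minute 205.

minute 105 to minute 115, minute 145 to minute 205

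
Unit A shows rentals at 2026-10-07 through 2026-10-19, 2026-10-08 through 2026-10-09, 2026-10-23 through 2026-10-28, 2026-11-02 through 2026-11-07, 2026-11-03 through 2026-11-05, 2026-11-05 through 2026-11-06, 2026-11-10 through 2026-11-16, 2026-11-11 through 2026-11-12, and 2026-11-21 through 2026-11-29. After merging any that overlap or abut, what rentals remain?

2026-10-08 through 2026-10-09 overlaps/touches 2026-10-07 through 2026-10-19 → extend to 2026-10-07 through 2026-10-19.
2026-10-23 through 2026-10-28 is disjoint → start new block.
2026-11-02 through 2026-11-07 is disjoint → start new block.
2026-11-03 through 2026-11-05 overlaps/touches 2026-11-02 through 2026-11-07 → extend to 2026-11-02 through 2026-11-07.
2026-11-05 through 2026-11-06 overlaps/touches 2026-11-02 through 2026-11-07 → extend to 2026-11-02 through 2026-11-07.
2026-11-10 through 2026-11-16 is disjoint → start new block.
2026-11-11 through 2026-11-12 overlaps/touches 2026-11-10 through 2026-11-16 → extend to 2026-11-10 through 2026-11-16.
2026-11-21 through 2026-11-29 is disjoint → start new block.

2026-10-07 through 2026-10-19, 2026-10-23 through 2026-10-28, 2026-11-02 through 2026-11-07, 2026-11-10 through 2026-11-16, 2026-11-21 through 2026-11-29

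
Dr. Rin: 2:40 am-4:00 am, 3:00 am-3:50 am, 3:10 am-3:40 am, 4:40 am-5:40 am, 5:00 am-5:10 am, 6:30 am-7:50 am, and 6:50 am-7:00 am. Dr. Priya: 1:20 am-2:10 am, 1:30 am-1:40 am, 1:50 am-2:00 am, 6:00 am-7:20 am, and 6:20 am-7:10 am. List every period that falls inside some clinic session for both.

6:30 am–7:20 am

First set merges to 2:40 am–4:00 am, 4:40 am–5:40 am, 6:30 am–7:50 am.
Second set merges to 1:20 am–2:10 am, 6:00 am–7:20 am.
2:40 am–4:00 am: no overlap with the second set.
4:40 am–5:40 am: no overlap with the second set.
6:30 am–7:50 am meets the second set on 6:30 am–7:20 am.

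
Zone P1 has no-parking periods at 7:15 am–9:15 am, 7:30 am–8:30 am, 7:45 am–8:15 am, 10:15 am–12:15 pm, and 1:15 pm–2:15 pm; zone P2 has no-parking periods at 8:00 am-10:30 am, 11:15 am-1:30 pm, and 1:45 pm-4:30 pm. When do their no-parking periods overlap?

8:00 am–9:15 am, 10:15 am–10:30 am, 11:15 am–12:15 pm, 1:15 pm–1:30 pm, 1:45 pm–2:15 pm

First set merges to 7:15 am–9:15 am, 10:15 am–12:15 pm, 1:15 pm–2:15 pm.
7:15 am–9:15 am ∩ B → 8:00 am–9:15 am.
10:15 am–12:15 pm ∩ B → 10:15 am–10:30 am, 11:15 am–12:15 pm.
1:15 pm–2:15 pm ∩ B → 1:15 pm–1:30 pm, 1:45 pm–2:15 pm.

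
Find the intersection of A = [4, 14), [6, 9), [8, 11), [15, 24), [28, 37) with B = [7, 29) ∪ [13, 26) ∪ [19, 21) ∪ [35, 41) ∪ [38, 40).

[7, 14) ∪ [15, 24) ∪ [28, 29) ∪ [35, 37)

First set merges to [4, 14), [15, 24), [28, 37).
Second set merges to [7, 29), [35, 41).
[4, 14) meets the second set on [7, 14).
[15, 24) meets the second set on [15, 24).
[28, 37) meets the second set on [28, 29), [35, 37).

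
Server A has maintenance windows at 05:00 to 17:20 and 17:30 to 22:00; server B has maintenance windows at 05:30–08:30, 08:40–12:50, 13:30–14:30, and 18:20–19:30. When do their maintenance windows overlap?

05:30–08:30, 08:40–12:50, 13:30–14:30, 18:20–19:30

05:00–17:20 ∩ B → 05:30–08:30, 08:40–12:50, 13:30–14:30.
17:30–22:00 ∩ B → 18:20–19:30.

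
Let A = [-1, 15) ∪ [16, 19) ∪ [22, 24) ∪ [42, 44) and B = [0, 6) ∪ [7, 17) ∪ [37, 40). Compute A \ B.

[-1, 15) minus B → [-1, 0), [6, 7).
[16, 19) minus B → [17, 19).
[22, 24): no B overlap → unchanged.
[42, 44): no B overlap → unchanged.

[-1, 0) ∪ [6, 7) ∪ [17, 19) ∪ [22, 24) ∪ [42, 44)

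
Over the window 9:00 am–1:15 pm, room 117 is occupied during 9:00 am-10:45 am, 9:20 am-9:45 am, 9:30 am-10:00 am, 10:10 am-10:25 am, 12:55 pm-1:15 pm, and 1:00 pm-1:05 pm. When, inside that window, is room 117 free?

10:45 am–12:55 pm

Covered (merged): 9:00 am–10:45 am, 12:55 pm–1:15 pm.
Complement within 9:00 am–1:15 pm: 10:45 am–12:55 pm.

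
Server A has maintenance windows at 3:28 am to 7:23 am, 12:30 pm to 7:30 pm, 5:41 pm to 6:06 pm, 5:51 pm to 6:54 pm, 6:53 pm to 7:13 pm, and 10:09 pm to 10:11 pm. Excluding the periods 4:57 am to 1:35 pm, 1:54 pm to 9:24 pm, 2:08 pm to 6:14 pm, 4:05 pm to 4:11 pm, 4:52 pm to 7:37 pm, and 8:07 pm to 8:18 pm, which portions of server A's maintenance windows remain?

3:28 am–4:57 am, 1:35 pm–1:54 pm, 10:09 pm–10:11 pm

First set merges to 3:28 am–7:23 am, 12:30 pm–7:30 pm, 10:09 pm–10:11 pm.
Second set merges to 4:57 am–1:35 pm, 1:54 pm–9:24 pm.
3:28 am–7:23 am with B removed leaves 3:28 am–4:57 am.
12:30 pm–7:30 pm with B removed leaves 1:35 pm–1:54 pm.
10:09 pm–10:11 pm is untouched.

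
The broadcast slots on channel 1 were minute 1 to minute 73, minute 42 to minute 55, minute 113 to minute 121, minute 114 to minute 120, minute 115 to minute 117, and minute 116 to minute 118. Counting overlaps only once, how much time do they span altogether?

80 minutes

Merged: minute 1 to minute 73, minute 113 to minute 121.
Lengths: 72 minutes + 8 minutes = 80 minutes.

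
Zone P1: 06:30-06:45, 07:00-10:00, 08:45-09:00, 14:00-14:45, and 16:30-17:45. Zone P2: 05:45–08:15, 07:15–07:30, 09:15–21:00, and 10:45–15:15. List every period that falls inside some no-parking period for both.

First set merges to 06:30–06:45, 07:00–10:00, 14:00–14:45, 16:30–17:45.
Second set merges to 05:45–08:15, 09:15–21:00.
06:30–06:45 ∩ B → 06:30–06:45.
07:00–10:00 ∩ B → 07:00–08:15, 09:15–10:00.
14:00–14:45 ∩ B → 14:00–14:45.
16:30–17:45 ∩ B → 16:30–17:45.

06:30–06:45, 07:00–08:15, 09:15–10:00, 14:00–14:45, 16:30–17:45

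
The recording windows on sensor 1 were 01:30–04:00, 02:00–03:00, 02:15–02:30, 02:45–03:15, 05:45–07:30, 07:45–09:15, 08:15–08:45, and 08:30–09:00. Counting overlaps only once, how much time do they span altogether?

5 h 45 min

Merged: 01:30–04:00, 05:45–07:30, 07:45–09:15.
Lengths: 2 h 30 min + 1 h 45 min + 1 h 30 min = 5 h 45 min.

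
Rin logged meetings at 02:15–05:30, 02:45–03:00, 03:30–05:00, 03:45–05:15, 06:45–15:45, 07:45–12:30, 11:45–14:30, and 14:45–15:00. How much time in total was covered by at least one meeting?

Merged: 02:15–05:30, 06:45–15:45.
Lengths: 3 h 15 min + 9 h = 12 h 15 min.

12 h 15 min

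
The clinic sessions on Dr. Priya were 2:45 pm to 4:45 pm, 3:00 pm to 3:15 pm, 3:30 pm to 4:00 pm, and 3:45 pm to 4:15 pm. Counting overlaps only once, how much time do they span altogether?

Merged: 2:45 pm-4:45 pm.
Length: 2 h.

2 h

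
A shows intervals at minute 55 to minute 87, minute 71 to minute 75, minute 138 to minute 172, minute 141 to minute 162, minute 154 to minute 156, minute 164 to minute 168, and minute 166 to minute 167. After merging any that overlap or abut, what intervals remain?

minute 71 to minute 75 overlaps/touches minute 55 to minute 87 → extend to minute 55 to minute 87.
minute 138 to minute 172 is disjoint → start new block.
minute 141 to minute 162 overlaps/touches minute 138 to minute 172 → extend to minute 138 to minute 172.
minute 154 to minute 156 overlaps/touches minute 138 to minute 172 → extend to minute 138 to minute 172.
minute 164 to minute 168 overlaps/touches minute 138 to minute 172 → extend to minute 138 to minute 172.
minute 166 to minute 167 overlaps/touches minute 138 to minute 172 → extend to minute 138 to minute 172.

minute 55 to minute 87, minute 138 to minute 172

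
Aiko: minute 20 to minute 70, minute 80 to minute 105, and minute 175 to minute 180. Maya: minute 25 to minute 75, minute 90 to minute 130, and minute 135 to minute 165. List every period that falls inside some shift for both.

minute 20 to minute 70 ∩ B → minute 25 to minute 70.
minute 80 to minute 105 ∩ B → minute 90 to minute 105.
minute 175 to minute 180 meets no B interval.

minute 25 to minute 70, minute 90 to minute 105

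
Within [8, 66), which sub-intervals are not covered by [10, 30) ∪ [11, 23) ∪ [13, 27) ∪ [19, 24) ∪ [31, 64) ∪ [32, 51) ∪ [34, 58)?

[8, 10) ∪ [30, 31) ∪ [64, 66)

The merged coverage is [10, 30), [31, 64).
Complement within [8, 66): [8, 10), [30, 31), [64, 66).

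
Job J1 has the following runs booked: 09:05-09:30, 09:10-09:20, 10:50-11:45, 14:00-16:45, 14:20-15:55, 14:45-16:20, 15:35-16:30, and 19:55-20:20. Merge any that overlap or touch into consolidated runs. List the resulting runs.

09:05–09:30, 10:50–11:45, 14:00–16:45, 19:55–20:20

09:10–09:20 overlaps/touches 09:05–09:30 → extend to 09:05–09:30.
10:50–11:45 is disjoint → start new block.
14:00–16:45 is disjoint → start new block.
14:20–15:55 overlaps/touches 14:00–16:45 → extend to 14:00–16:45.
14:45–16:20 overlaps/touches 14:00–16:45 → extend to 14:00–16:45.
15:35–16:30 overlaps/touches 14:00–16:45 → extend to 14:00–16:45.
19:55–20:20 is disjoint → start new block.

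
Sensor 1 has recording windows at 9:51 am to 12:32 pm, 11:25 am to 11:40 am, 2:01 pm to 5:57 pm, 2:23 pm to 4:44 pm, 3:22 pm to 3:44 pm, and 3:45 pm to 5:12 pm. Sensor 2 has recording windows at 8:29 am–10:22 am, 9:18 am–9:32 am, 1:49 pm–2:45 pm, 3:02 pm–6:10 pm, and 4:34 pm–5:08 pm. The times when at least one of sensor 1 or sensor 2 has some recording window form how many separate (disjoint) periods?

First set merges to 9:51 am-12:32 pm, 2:01 pm-5:57 pm.
Second set merges to 8:29 am-10:22 am, 1:49 pm-2:45 pm, 3:02 pm-6:10 pm.
A ∪ B = 8:29 am-12:32 pm, 1:49 pm-6:10 pm.
That is 2 disjoint pieces.

2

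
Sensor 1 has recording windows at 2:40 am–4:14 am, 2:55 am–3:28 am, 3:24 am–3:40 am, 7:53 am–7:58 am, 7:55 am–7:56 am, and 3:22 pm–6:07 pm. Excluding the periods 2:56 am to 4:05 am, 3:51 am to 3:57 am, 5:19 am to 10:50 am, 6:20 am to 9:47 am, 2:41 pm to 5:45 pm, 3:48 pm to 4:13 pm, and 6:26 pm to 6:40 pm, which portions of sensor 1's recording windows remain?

2:40 am–2:56 am, 4:05 am–4:14 am, 5:45 pm–6:07 pm

Merge the first list: 2:40 am–4:14 am, 7:53 am–7:58 am, 3:22 pm–6:07 pm.
Merge the second list: 2:56 am–4:05 am, 5:19 am–10:50 am, 2:41 pm–5:45 pm, 6:26 pm–6:40 pm.
2:40 am–4:14 am minus B → 2:40 am–2:56 am, 4:05 am–4:14 am.
7:53 am–7:58 am: fully covered by B → removed.
3:22 pm–6:07 pm minus B → 5:45 pm–6:07 pm.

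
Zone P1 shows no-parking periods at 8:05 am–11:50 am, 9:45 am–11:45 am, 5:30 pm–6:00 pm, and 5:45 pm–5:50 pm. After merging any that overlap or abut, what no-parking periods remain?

9:45 am-11:45 am overlaps/touches 8:05 am-11:50 am → extend to 8:05 am-11:50 am.
5:30 pm-6:00 pm is disjoint → start new block.
5:45 pm-5:50 pm overlaps/touches 5:30 pm-6:00 pm → extend to 5:30 pm-6:00 pm.

8:05 am-11:50 am, 5:30 pm-6:00 pm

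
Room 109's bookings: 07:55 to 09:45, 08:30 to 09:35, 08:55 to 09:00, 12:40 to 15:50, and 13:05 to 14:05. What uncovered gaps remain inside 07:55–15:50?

Covered (merged): 07:55-09:45, 12:40-15:50.
Uncovered inside 07:55-15:50: 09:45-12:40.

09:45-12:40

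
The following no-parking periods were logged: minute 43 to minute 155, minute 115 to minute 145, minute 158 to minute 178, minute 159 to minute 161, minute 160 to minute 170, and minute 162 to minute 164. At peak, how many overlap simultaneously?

3

At minute 160, 3 of the intervals are simultaneously active.
No point has more.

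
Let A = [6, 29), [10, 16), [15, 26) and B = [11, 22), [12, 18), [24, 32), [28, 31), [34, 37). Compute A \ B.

[6, 11) ∪ [22, 24)

Merge the first list: [6, 29).
Merge the second list: [11, 22), [24, 32), [34, 37).
[6, 29) minus B → [6, 11), [22, 24).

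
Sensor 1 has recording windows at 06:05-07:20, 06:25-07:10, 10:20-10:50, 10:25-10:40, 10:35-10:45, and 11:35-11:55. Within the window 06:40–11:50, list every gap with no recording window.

07:20-10:20, 10:50-11:35

The merged coverage is 06:05-07:20, 10:20-10:50, 11:35-11:55.
Uncovered inside 06:40-11:50: 07:20-10:20, 10:50-11:35.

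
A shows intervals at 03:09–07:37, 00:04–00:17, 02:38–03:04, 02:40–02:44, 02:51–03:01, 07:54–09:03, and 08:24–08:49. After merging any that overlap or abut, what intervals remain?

00:04-00:17, 02:38-03:04, 03:09-07:37, 07:54-09:03

Sort by start: 00:04-00:17, 02:38-03:04, 02:40-02:44, 02:51-03:01, 03:09-07:37, 07:54-09:03, 08:24-08:49.
02:38-03:04 is disjoint → start new block.
02:40-02:44 overlaps/touches 02:38-03:04 → extend to 02:38-03:04.
02:51-03:01 overlaps/touches 02:38-03:04 → extend to 02:38-03:04.
03:09-07:37 is disjoint → start new block.
07:54-09:03 is disjoint → start new block.
08:24-08:49 overlaps/touches 07:54-09:03 → extend to 07:54-09:03.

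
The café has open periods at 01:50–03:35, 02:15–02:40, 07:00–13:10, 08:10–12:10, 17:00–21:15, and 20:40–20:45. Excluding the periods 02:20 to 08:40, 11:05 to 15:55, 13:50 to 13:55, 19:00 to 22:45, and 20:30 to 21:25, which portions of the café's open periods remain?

A, merged: 01:50-03:35, 07:00-13:10, 17:00-21:15.
B, merged: 02:20-08:40, 11:05-15:55, 19:00-22:45.
01:50-03:35 minus B → 01:50-02:20.
07:00-13:10 minus B → 08:40-11:05.
17:00-21:15 minus B → 17:00-19:00.

01:50-02:20, 08:40-11:05, 17:00-19:00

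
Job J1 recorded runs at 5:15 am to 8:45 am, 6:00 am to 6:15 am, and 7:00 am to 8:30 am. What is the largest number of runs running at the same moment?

Sweep endpoints in order; track running count of active intervals.
Peak of 2 reached at 6:00 am.

2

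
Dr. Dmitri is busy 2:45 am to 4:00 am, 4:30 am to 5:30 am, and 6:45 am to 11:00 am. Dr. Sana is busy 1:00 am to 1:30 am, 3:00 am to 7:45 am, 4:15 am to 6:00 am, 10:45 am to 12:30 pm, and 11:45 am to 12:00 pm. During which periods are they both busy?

3:00 am–4:00 am, 4:30 am–5:30 am, 6:45 am–7:45 am, 10:45 am–11:00 am

Second set merges to 1:00 am–1:30 am, 3:00 am–7:45 am, 10:45 am–12:30 pm.
2:45 am–4:00 am ∩ B → 3:00 am–4:00 am.
4:30 am–5:30 am ∩ B → 4:30 am–5:30 am.
6:45 am–11:00 am ∩ B → 6:45 am–7:45 am, 10:45 am–11:00 am.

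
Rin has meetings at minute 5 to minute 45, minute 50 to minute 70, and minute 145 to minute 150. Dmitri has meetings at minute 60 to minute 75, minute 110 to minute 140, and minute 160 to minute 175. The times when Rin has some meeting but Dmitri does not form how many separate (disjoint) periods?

3

A \ B = minute 5 to minute 45, minute 50 to minute 60, minute 145 to minute 150.
That is 3 disjoint pieces.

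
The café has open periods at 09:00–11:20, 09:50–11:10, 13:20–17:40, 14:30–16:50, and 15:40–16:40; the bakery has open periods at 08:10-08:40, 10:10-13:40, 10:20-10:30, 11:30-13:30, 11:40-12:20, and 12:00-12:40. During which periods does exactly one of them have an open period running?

First set merges to 09:00-11:20, 13:20-17:40.
Second set merges to 08:10-08:40, 10:10-13:40.
Only in the first: 09:00-10:10, 13:40-17:40.
Only in the second: 08:10-08:40, 11:20-13:20.
Together these are the periods covered by exactly one.

08:10-08:40, 09:00-10:10, 11:20-13:20, 13:40-17:40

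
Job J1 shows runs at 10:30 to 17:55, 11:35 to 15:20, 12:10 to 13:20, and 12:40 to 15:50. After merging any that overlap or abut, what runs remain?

11:35-15:20 overlaps/touches 10:30-17:55 → extend to 10:30-17:55.
12:10-13:20 overlaps/touches 10:30-17:55 → extend to 10:30-17:55.
12:40-15:50 overlaps/touches 10:30-17:55 → extend to 10:30-17:55.

10:30-17:55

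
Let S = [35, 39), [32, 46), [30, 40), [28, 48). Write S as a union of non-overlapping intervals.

[28, 48)

Sort by start: [28, 48), [30, 40), [32, 46), [35, 39).
[30, 40) overlaps/touches [28, 48) → extend to [28, 48).
[32, 46) overlaps/touches [28, 48) → extend to [28, 48).
[35, 39) overlaps/touches [28, 48) → extend to [28, 48).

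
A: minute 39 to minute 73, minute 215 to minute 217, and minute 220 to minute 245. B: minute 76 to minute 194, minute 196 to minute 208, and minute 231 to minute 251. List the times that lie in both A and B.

minute 39 to minute 73: no overlap with the second set.
minute 215 to minute 217: no overlap with the second set.
minute 220 to minute 245 meets the second set on minute 231 to minute 245.

minute 231 to minute 245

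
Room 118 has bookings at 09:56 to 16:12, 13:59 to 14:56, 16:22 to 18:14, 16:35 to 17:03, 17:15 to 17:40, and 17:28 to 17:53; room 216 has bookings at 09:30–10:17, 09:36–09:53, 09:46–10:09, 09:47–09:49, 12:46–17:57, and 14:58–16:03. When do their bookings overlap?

First set merges to 09:56–16:12, 16:22–18:14.
Second set merges to 09:30–10:17, 12:46–17:57.
09:56–16:12 overlaps B on 09:56–10:17, 12:46–16:12.
16:22–18:14 overlaps B on 16:22–17:57.

09:56–10:17, 12:46–16:12, 16:22–17:57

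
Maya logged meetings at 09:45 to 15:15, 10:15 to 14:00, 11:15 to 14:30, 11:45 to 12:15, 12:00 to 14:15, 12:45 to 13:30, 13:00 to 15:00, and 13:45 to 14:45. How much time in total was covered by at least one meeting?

Merged: 09:45–15:15.
Length: 5 h 30 min.

5 h 30 min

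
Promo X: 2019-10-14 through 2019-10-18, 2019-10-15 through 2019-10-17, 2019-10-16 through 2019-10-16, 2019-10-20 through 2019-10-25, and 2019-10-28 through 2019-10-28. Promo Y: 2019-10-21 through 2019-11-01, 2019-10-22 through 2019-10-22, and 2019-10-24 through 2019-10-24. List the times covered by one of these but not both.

2019-10-14 through 2019-10-18, 2019-10-20 through 2019-10-20, 2019-10-26 through 2019-10-27, 2019-10-29 through 2019-11-01

Merge the first list: 2019-10-14 through 2019-10-18, 2019-10-20 through 2019-10-25, 2019-10-28 through 2019-10-28.
Merge the second list: 2019-10-21 through 2019-11-01.
A \ B = 2019-10-14 through 2019-10-18, 2019-10-20 through 2019-10-20.
B \ A = 2019-10-26 through 2019-10-27, 2019-10-29 through 2019-11-01.
Union of the two gives the symmetric difference.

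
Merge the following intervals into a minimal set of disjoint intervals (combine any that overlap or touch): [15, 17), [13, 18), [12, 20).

Sort by start: [12, 20), [13, 18), [15, 17).
[13, 18) overlaps/touches [12, 20) → extend to [12, 20).
[15, 17) overlaps/touches [12, 20) → extend to [12, 20).

[12, 20)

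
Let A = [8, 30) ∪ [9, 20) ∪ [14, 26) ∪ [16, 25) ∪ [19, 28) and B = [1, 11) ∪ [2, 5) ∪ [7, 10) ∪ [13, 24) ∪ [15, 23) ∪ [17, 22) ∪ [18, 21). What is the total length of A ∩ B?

14

A, merged: [8, 30).
B, merged: [1, 11), [13, 24).
A ∩ B = [8, 11), [13, 24).
Total: 3 + 11 = 14.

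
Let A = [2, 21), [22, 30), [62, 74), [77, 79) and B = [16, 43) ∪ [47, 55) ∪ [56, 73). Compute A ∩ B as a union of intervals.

[16, 21) ∪ [22, 30) ∪ [62, 73)

[2, 21) ∩ B → [16, 21).
[22, 30) ∩ B → [22, 30).
[62, 74) ∩ B → [62, 73).
[77, 79) meets no B interval.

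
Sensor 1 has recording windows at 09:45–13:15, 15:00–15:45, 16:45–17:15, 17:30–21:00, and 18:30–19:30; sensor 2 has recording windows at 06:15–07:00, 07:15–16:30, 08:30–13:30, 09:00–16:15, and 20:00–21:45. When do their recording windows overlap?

Merge the first list: 09:45–13:15, 15:00–15:45, 16:45–17:15, 17:30–21:00.
Merge the second list: 06:15–07:00, 07:15–16:30, 20:00–21:45.
09:45–13:15 ∩ B → 09:45–13:15.
15:00–15:45 ∩ B → 15:00–15:45.
16:45–17:15 meets no B interval.
17:30–21:00 ∩ B → 20:00–21:00.

09:45–13:15, 15:00–15:45, 20:00–21:00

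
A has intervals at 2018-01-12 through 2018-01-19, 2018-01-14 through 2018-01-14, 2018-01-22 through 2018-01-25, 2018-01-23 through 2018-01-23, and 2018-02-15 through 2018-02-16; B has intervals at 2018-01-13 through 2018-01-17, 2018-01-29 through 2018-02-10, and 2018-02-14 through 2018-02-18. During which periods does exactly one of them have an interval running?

2018-01-12 through 2018-01-12, 2018-01-18 through 2018-01-19, 2018-01-22 through 2018-01-25, 2018-01-29 through 2018-02-10, 2018-02-14 through 2018-02-14, 2018-02-17 through 2018-02-18

A, merged: 2018-01-12 through 2018-01-19, 2018-01-22 through 2018-01-25, 2018-02-15 through 2018-02-16.
A but not B: 2018-01-12 through 2018-01-12, 2018-01-18 through 2018-01-19, 2018-01-22 through 2018-01-25.
B but not A: 2018-01-29 through 2018-02-10, 2018-02-14 through 2018-02-14, 2018-02-17 through 2018-02-18.
Combining gives A △ B.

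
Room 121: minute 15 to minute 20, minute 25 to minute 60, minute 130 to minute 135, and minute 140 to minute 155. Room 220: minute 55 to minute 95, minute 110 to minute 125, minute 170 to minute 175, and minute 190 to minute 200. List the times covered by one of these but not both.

minute 15 to minute 20, minute 25 to minute 55, minute 60 to minute 95, minute 110 to minute 125, minute 130 to minute 135, minute 140 to minute 155, minute 170 to minute 175, minute 190 to minute 200

A but not B: minute 15 to minute 20, minute 25 to minute 55, minute 130 to minute 135, minute 140 to minute 155.
B but not A: minute 60 to minute 95, minute 110 to minute 125, minute 170 to minute 175, minute 190 to minute 200.
Combining gives A △ B.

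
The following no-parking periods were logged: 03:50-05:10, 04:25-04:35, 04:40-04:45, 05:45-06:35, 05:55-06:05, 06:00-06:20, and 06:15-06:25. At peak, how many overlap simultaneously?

At 06:00, 3 of the intervals are simultaneously active.
No point has more.

3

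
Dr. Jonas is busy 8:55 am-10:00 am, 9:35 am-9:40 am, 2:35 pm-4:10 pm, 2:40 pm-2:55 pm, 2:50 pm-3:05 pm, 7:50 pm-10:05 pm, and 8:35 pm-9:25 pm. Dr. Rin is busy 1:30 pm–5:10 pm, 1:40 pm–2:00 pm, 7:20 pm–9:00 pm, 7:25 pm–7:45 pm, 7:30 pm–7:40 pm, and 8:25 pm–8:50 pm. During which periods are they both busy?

2:35 pm-4:10 pm, 7:50 pm-9:00 pm

First set merges to 8:55 am-10:00 am, 2:35 pm-4:10 pm, 7:50 pm-10:05 pm.
Second set merges to 1:30 pm-5:10 pm, 7:20 pm-9:00 pm.
8:55 am-10:00 am meets no B interval.
2:35 pm-4:10 pm ∩ B → 2:35 pm-4:10 pm.
7:50 pm-10:05 pm ∩ B → 7:50 pm-9:00 pm.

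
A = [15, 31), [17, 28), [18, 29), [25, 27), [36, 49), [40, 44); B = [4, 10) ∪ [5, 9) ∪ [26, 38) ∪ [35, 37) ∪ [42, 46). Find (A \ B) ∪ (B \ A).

[4, 10) ∪ [15, 26) ∪ [31, 36) ∪ [38, 42) ∪ [46, 49)

First set merges to [15, 31), [36, 49).
Second set merges to [4, 10), [26, 38), [42, 46).
A but not B: [15, 26), [38, 42), [46, 49).
B but not A: [4, 10), [31, 36).
Combining gives A △ B.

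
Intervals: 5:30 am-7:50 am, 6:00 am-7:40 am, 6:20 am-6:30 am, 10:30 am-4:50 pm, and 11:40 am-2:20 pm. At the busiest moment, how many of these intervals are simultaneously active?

At 6:20 am, 3 of the intervals are simultaneously active.
No point has more.

3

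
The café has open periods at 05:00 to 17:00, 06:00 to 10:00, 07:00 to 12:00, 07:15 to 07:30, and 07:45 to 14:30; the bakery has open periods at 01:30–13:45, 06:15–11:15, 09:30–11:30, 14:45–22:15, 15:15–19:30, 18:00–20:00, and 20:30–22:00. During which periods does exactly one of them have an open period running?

01:30–05:00, 13:45–14:45, 17:00–22:15

Merge the first list: 05:00–17:00.
Merge the second list: 01:30–13:45, 14:45–22:15.
A \ B = 13:45–14:45.
B \ A = 01:30–05:00, 17:00–22:15.
Union of the two gives the symmetric difference.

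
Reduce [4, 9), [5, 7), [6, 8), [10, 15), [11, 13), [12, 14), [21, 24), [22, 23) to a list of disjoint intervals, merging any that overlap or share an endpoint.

[4, 9) ∪ [10, 15) ∪ [21, 24)

[5, 7) overlaps/touches [4, 9) → extend to [4, 9).
[6, 8) overlaps/touches [4, 9) → extend to [4, 9).
[10, 15) is disjoint → start new block.
[11, 13) overlaps/touches [10, 15) → extend to [10, 15).
[12, 14) overlaps/touches [10, 15) → extend to [10, 15).
[21, 24) is disjoint → start new block.
[22, 23) overlaps/touches [21, 24) → extend to [21, 24).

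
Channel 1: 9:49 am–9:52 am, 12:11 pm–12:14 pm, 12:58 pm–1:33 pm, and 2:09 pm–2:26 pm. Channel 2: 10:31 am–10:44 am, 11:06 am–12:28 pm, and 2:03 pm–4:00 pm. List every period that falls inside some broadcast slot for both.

12:11 pm-12:14 pm, 2:09 pm-2:26 pm

9:49 am-9:52 am falls entirely outside B.
12:11 pm-12:14 pm overlaps B on 12:11 pm-12:14 pm.
12:58 pm-1:33 pm falls entirely outside B.
2:09 pm-2:26 pm overlaps B on 2:09 pm-2:26 pm.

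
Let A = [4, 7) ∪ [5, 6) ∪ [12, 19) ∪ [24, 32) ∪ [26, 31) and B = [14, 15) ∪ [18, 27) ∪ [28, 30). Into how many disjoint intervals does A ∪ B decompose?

Merge the first list: [4, 7), [12, 19), [24, 32).
A ∪ B = [4, 7), [12, 32).
That is 2 disjoint pieces.

2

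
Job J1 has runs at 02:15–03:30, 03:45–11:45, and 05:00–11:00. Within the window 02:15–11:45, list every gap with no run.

03:30–03:45

Covered (merged): 02:15–03:30, 03:45–11:45.
Gaps within 02:15–11:45: 03:30–03:45.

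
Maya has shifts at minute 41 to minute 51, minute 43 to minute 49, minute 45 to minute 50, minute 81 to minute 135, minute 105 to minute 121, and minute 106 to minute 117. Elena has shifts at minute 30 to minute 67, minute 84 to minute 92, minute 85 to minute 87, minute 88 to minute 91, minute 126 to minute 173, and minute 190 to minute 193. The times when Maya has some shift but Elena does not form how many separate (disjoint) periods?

2

A, merged: minute 41 to minute 51, minute 81 to minute 135.
B, merged: minute 30 to minute 67, minute 84 to minute 92, minute 126 to minute 173, minute 190 to minute 193.
A \ B = minute 81 to minute 84, minute 92 to minute 126.
That is 2 disjoint pieces.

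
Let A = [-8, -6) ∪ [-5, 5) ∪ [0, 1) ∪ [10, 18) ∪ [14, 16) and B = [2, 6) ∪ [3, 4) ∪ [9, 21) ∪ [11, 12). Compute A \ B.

A, merged: [-8, -6), [-5, 5), [10, 18).
B, merged: [2, 6), [9, 21).
[-8, -6) is untouched.
[-5, 5) with B removed leaves [-5, 2).
[10, 18) lies entirely inside B → drops out.

[-8, -6) ∪ [-5, 2)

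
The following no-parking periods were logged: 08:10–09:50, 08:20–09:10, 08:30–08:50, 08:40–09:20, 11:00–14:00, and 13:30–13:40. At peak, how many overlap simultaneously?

Sweep endpoints in order; track running count of active intervals.
Peak of 4 reached at 08:40.

4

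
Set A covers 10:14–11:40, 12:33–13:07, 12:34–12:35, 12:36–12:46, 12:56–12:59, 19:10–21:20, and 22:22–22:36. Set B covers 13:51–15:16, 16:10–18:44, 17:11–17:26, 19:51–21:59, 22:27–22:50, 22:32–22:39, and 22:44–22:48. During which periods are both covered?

A, merged: 10:14–11:40, 12:33–13:07, 19:10–21:20, 22:22–22:36.
B, merged: 13:51–15:16, 16:10–18:44, 19:51–21:59, 22:27–22:50.
10:14–11:40 meets no B interval.
12:33–13:07 meets no B interval.
19:10–21:20 ∩ B → 19:51–21:20.
22:22–22:36 ∩ B → 22:27–22:36.

19:51–21:20, 22:27–22:36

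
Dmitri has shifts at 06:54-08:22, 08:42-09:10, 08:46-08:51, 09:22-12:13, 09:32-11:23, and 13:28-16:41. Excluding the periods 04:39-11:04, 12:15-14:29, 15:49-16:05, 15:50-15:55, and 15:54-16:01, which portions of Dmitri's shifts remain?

11:04–12:13, 14:29–15:49, 16:05–16:41

First set merges to 06:54–08:22, 08:42–09:10, 09:22–12:13, 13:28–16:41.
Second set merges to 04:39–11:04, 12:15–14:29, 15:49–16:05.
06:54–08:22: entirely removed.
08:42–09:10: entirely removed.
09:22–12:13 \ B = 11:04–12:13.
13:28–16:41 \ B = 14:29–15:49, 16:05–16:41.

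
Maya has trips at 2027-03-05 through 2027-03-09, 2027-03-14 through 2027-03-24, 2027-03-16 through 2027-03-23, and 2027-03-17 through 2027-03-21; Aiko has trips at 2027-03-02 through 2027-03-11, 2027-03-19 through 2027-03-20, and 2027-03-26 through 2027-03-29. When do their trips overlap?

Merge the first list: 2027-03-05 through 2027-03-09, 2027-03-14 through 2027-03-24.
2027-03-05 through 2027-03-09 meets the second set on 2027-03-05 through 2027-03-09.
2027-03-14 through 2027-03-24 meets the second set on 2027-03-19 through 2027-03-20.

2027-03-05 through 2027-03-09, 2027-03-19 through 2027-03-20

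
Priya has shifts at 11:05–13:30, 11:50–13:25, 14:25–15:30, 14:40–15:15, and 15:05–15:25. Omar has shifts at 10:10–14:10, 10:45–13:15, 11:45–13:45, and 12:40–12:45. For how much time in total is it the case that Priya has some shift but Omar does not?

A, merged: 11:05–13:30, 14:25–15:30.
B, merged: 10:10–14:10.
A \ B = 14:25–15:30.
Total: 1 h 5 min.

1 h 5 min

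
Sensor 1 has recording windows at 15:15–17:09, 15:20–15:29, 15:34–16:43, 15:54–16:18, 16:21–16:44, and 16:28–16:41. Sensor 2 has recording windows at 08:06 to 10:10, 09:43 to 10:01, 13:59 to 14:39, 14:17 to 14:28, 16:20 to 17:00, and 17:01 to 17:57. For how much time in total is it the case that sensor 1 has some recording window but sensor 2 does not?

1 h 6 min

Merge the first list: 15:15–17:09.
Merge the second list: 08:06–10:10, 13:59–14:39, 16:20–17:00, 17:01–17:57.
A \ B = 15:15–16:20, 17:00–17:01.
Total: 1 h 5 min + 1 min = 1 h 6 min.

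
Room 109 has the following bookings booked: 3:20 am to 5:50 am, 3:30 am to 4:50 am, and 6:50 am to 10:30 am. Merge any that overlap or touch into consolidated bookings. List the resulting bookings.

3:20 am-5:50 am, 6:50 am-10:30 am

3:30 am-4:50 am overlaps/touches 3:20 am-5:50 am → extend to 3:20 am-5:50 am.
6:50 am-10:30 am is disjoint → start new block.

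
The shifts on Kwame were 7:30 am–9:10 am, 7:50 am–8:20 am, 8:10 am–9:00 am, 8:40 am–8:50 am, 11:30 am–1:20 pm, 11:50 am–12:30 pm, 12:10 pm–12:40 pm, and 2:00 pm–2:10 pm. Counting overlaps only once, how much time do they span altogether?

Merged: 7:30 am–9:10 am, 11:30 am–1:20 pm, 2:00 pm–2:10 pm.
Lengths: 1 h 40 min + 1 h 50 min + 10 min = 3 h 40 min.

3 h 40 min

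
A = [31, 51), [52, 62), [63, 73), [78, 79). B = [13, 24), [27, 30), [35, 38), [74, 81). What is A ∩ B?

[31, 51) meets the second set on [35, 38).
[52, 62): no overlap with the second set.
[63, 73): no overlap with the second set.
[78, 79) meets the second set on [78, 79).

[35, 38) ∪ [78, 79)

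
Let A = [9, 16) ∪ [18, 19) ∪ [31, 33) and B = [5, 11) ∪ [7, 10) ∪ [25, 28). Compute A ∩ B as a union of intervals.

Second set merges to [5, 11), [25, 28).
[9, 16) ∩ B → [9, 11).
[18, 19) meets no B interval.
[31, 33) meets no B interval.

[9, 11)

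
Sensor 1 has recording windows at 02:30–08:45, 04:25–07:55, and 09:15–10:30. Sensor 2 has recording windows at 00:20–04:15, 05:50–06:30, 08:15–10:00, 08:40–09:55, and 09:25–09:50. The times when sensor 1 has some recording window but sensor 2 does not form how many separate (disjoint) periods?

3

A, merged: 02:30–08:45, 09:15–10:30.
B, merged: 00:20–04:15, 05:50–06:30, 08:15–10:00.
A \ B = 04:15–05:50, 06:30–08:15, 10:00–10:30.
That is 3 disjoint pieces.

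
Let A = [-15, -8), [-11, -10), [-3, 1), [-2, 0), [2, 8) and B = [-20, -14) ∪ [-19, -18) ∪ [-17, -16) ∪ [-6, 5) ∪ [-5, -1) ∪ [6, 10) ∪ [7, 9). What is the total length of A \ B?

First set merges to [-15, -8), [-3, 1), [2, 8).
Second set merges to [-20, -14), [-6, 5), [6, 10).
A \ B = [-14, -8), [5, 6).
Total: 6 + 1 = 7.

7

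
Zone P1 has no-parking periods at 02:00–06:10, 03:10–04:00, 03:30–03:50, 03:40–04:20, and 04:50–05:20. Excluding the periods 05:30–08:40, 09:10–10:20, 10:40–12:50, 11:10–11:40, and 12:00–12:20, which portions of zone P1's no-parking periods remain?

02:00-05:30

Merge the first list: 02:00-06:10.
Merge the second list: 05:30-08:40, 09:10-10:20, 10:40-12:50.
02:00-06:10 with B removed leaves 02:00-05:30.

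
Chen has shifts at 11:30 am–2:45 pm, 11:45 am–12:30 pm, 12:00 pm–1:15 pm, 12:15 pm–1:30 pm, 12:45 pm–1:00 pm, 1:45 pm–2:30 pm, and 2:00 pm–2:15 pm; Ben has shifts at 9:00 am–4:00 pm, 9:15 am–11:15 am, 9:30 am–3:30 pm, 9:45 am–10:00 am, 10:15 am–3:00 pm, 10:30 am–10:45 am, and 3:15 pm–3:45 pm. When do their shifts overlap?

A, merged: 11:30 am-2:45 pm.
B, merged: 9:00 am-4:00 pm.
11:30 am-2:45 pm meets the second set on 11:30 am-2:45 pm.

11:30 am-2:45 pm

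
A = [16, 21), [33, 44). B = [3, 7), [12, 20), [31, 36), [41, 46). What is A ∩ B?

[16, 21) overlaps B on [16, 20).
[33, 44) overlaps B on [33, 36), [41, 44).

[16, 20) ∪ [33, 36) ∪ [41, 44)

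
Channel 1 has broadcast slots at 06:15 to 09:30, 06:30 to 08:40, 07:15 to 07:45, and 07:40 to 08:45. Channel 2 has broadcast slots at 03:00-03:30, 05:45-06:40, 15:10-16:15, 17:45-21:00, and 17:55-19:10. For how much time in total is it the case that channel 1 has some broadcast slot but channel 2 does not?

2 h 50 min

A, merged: 06:15–09:30.
B, merged: 03:00–03:30, 05:45–06:40, 15:10–16:15, 17:45–21:00.
A \ B = 06:40–09:30.
Total: 2 h 50 min.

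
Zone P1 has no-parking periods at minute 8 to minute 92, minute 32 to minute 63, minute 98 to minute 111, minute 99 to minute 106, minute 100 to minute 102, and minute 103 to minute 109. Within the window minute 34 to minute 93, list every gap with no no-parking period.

Covered (merged): minute 8 to minute 92, minute 98 to minute 111.
Gaps within minute 34 to minute 93: minute 92 to minute 93.

minute 92 to minute 93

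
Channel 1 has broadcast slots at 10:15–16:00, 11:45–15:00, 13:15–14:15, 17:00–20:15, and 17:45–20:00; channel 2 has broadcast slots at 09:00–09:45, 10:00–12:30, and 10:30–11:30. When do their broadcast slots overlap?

10:15–12:30

A, merged: 10:15–16:00, 17:00–20:15.
B, merged: 09:00–09:45, 10:00–12:30.
10:15–16:00 overlaps B on 10:15–12:30.
17:00–20:15 falls entirely outside B.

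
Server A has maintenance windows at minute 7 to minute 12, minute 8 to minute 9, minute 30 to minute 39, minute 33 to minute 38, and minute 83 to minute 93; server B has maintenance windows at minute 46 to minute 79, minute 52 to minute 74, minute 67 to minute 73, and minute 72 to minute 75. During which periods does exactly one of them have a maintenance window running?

First set merges to minute 7 to minute 12, minute 30 to minute 39, minute 83 to minute 93.
Second set merges to minute 46 to minute 79.
Only in the first: minute 7 to minute 12, minute 30 to minute 39, minute 83 to minute 93.
Only in the second: minute 46 to minute 79.
Together these are the periods covered by exactly one.

minute 7 to minute 12, minute 30 to minute 39, minute 46 to minute 79, minute 83 to minute 93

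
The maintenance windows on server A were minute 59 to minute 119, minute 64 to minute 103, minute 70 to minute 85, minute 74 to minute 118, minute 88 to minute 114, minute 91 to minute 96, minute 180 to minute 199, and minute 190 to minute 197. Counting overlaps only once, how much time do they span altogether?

79 minutes

Merged: minute 59 to minute 119, minute 180 to minute 199.
Lengths: 60 minutes + 19 minutes = 79 minutes.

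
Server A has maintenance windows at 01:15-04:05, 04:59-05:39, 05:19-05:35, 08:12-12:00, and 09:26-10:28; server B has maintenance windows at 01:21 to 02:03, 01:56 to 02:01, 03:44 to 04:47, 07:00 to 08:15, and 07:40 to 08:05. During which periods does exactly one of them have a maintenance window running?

01:15–01:21, 02:03–03:44, 04:05–04:47, 04:59–05:39, 07:00–08:12, 08:15–12:00

A, merged: 01:15–04:05, 04:59–05:39, 08:12–12:00.
B, merged: 01:21–02:03, 03:44–04:47, 07:00–08:15.
A \ B = 01:15–01:21, 02:03–03:44, 04:59–05:39, 08:15–12:00.
B \ A = 04:05–04:47, 07:00–08:12.
Union of the two gives the symmetric difference.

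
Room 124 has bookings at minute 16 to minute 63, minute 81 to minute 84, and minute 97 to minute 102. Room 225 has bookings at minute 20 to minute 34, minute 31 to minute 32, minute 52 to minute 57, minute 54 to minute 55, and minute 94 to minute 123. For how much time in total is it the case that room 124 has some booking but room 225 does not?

31 minutes

Merge the second list: minute 20 to minute 34, minute 52 to minute 57, minute 94 to minute 123.
A \ B = minute 16 to minute 20, minute 34 to minute 52, minute 57 to minute 63, minute 81 to minute 84.
Total: 4 minutes + 18 minutes + 6 minutes + 3 minutes = 31 minutes.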